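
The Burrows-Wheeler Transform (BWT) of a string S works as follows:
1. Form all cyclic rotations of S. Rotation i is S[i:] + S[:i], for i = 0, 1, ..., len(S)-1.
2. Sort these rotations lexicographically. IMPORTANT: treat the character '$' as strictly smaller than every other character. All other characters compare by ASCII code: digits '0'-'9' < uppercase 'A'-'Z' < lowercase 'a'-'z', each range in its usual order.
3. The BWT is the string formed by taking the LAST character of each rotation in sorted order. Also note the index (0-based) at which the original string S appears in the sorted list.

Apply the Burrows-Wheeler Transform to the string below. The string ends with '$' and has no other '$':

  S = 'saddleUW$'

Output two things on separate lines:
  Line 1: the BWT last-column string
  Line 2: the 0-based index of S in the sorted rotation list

Answer: WeUsadld$
8

Derivation:
All 9 rotations (rotation i = S[i:]+S[:i]):
  rot[0] = saddleUW$
  rot[1] = addleUW$s
  rot[2] = ddleUW$sa
  rot[3] = dleUW$sad
  rot[4] = leUW$sadd
  rot[5] = eUW$saddl
  rot[6] = UW$saddle
  rot[7] = W$saddleU
  rot[8] = $saddleUW
Sorted (with $ < everything):
  sorted[0] = $saddleUW  (last char: 'W')
  sorted[1] = UW$saddle  (last char: 'e')
  sorted[2] = W$saddleU  (last char: 'U')
  sorted[3] = addleUW$s  (last char: 's')
  sorted[4] = ddleUW$sa  (last char: 'a')
  sorted[5] = dleUW$sad  (last char: 'd')
  sorted[6] = eUW$saddl  (last char: 'l')
  sorted[7] = leUW$sadd  (last char: 'd')
  sorted[8] = saddleUW$  (last char: '$')
Last column: WeUsadld$
Original string S is at sorted index 8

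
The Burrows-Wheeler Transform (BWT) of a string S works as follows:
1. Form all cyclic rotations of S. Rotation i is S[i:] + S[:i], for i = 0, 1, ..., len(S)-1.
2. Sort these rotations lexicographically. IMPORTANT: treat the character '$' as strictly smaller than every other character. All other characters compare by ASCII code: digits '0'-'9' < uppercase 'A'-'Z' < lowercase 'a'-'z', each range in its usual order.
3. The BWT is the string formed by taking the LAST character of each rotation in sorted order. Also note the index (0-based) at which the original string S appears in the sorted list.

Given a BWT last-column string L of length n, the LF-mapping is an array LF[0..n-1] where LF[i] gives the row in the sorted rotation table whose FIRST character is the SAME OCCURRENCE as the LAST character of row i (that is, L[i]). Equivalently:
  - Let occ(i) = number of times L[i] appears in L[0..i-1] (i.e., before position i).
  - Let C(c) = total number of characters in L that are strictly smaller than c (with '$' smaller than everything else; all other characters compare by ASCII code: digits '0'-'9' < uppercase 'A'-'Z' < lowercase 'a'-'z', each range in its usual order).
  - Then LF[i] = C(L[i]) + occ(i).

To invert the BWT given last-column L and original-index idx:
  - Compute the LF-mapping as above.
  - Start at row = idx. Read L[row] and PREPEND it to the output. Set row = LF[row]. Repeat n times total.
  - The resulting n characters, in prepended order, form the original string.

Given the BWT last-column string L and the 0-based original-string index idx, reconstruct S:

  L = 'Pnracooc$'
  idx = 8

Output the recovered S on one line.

LF mapping: 1 5 8 2 3 6 7 4 0
Walk LF starting at row 8, prepending L[row]:
  step 1: row=8, L[8]='$', prepend. Next row=LF[8]=0
  step 2: row=0, L[0]='P', prepend. Next row=LF[0]=1
  step 3: row=1, L[1]='n', prepend. Next row=LF[1]=5
  step 4: row=5, L[5]='o', prepend. Next row=LF[5]=6
  step 5: row=6, L[6]='o', prepend. Next row=LF[6]=7
  step 6: row=7, L[7]='c', prepend. Next row=LF[7]=4
  step 7: row=4, L[4]='c', prepend. Next row=LF[4]=3
  step 8: row=3, L[3]='a', prepend. Next row=LF[3]=2
  step 9: row=2, L[2]='r', prepend. Next row=LF[2]=8
Reversed output: raccoonP$

Answer: raccoonP$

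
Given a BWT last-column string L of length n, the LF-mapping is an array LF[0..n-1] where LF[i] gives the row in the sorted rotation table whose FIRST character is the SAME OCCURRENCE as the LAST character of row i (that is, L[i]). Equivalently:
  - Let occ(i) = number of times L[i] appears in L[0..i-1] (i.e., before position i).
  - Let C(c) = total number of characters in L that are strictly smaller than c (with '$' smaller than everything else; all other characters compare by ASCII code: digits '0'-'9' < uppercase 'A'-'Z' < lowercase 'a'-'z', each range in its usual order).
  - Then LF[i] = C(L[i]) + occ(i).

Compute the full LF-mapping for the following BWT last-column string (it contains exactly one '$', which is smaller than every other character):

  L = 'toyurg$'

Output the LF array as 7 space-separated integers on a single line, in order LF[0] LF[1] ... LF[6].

Char counts: '$':1, 'g':1, 'o':1, 'r':1, 't':1, 'u':1, 'y':1
C (first-col start): C('$')=0, C('g')=1, C('o')=2, C('r')=3, C('t')=4, C('u')=5, C('y')=6
L[0]='t': occ=0, LF[0]=C('t')+0=4+0=4
L[1]='o': occ=0, LF[1]=C('o')+0=2+0=2
L[2]='y': occ=0, LF[2]=C('y')+0=6+0=6
L[3]='u': occ=0, LF[3]=C('u')+0=5+0=5
L[4]='r': occ=0, LF[4]=C('r')+0=3+0=3
L[5]='g': occ=0, LF[5]=C('g')+0=1+0=1
L[6]='$': occ=0, LF[6]=C('$')+0=0+0=0

Answer: 4 2 6 5 3 1 0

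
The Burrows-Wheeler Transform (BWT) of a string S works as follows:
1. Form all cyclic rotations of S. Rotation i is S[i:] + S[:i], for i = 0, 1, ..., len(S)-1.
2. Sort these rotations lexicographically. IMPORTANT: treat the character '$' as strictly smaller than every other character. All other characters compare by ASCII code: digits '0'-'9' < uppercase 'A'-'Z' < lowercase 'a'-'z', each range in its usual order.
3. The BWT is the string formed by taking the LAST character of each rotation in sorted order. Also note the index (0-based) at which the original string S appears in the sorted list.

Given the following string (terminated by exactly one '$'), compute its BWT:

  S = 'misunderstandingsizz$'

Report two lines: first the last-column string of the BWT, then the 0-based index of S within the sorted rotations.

All 21 rotations (rotation i = S[i:]+S[:i]):
  rot[0] = misunderstandingsizz$
  rot[1] = isunderstandingsizz$m
  rot[2] = sunderstandingsizz$mi
  rot[3] = understandingsizz$mis
  rot[4] = nderstandingsizz$misu
  rot[5] = derstandingsizz$misun
  rot[6] = erstandingsizz$misund
  rot[7] = rstandingsizz$misunde
  rot[8] = standingsizz$misunder
  rot[9] = tandingsizz$misunders
  rot[10] = andingsizz$misunderst
  rot[11] = ndingsizz$misundersta
  rot[12] = dingsizz$misunderstan
  rot[13] = ingsizz$misunderstand
  rot[14] = ngsizz$misunderstandi
  rot[15] = gsizz$misunderstandin
  rot[16] = sizz$misunderstanding
  rot[17] = izz$misunderstandings
  rot[18] = zz$misunderstandingsi
  rot[19] = z$misunderstandingsiz
  rot[20] = $misunderstandingsizz
Sorted (with $ < everything):
  sorted[0] = $misunderstandingsizz  (last char: 'z')
  sorted[1] = andingsizz$misunderst  (last char: 't')
  sorted[2] = derstandingsizz$misun  (last char: 'n')
  sorted[3] = dingsizz$misunderstan  (last char: 'n')
  sorted[4] = erstandingsizz$misund  (last char: 'd')
  sorted[5] = gsizz$misunderstandin  (last char: 'n')
  sorted[6] = ingsizz$misunderstand  (last char: 'd')
  sorted[7] = isunderstandingsizz$m  (last char: 'm')
  sorted[8] = izz$misunderstandings  (last char: 's')
  sorted[9] = misunderstandingsizz$  (last char: '$')
  sorted[10] = nderstandingsizz$misu  (last char: 'u')
  sorted[11] = ndingsizz$misundersta  (last char: 'a')
  sorted[12] = ngsizz$misunderstandi  (last char: 'i')
  sorted[13] = rstandingsizz$misunde  (last char: 'e')
  sorted[14] = sizz$misunderstanding  (last char: 'g')
  sorted[15] = standingsizz$misunder  (last char: 'r')
  sorted[16] = sunderstandingsizz$mi  (last char: 'i')
  sorted[17] = tandingsizz$misunders  (last char: 's')
  sorted[18] = understandingsizz$mis  (last char: 's')
  sorted[19] = z$misunderstandingsiz  (last char: 'z')
  sorted[20] = zz$misunderstandingsi  (last char: 'i')
Last column: ztnndndms$uaiegrisszi
Original string S is at sorted index 9

Answer: ztnndndms$uaiegrisszi
9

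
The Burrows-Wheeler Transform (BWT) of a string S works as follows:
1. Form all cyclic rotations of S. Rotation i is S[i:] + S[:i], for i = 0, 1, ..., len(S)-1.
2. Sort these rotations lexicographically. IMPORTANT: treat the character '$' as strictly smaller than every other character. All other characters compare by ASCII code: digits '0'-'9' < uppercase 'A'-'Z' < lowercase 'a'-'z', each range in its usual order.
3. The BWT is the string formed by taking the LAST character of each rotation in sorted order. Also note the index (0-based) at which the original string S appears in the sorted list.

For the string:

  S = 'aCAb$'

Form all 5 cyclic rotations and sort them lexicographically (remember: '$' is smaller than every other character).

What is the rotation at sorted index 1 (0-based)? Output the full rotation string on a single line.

All 5 rotations (rotation i = S[i:]+S[:i]):
  rot[0] = aCAb$
  rot[1] = CAb$a
  rot[2] = Ab$aC
  rot[3] = b$aCA
  rot[4] = $aCAb
Sorted (with $ < everything):
  sorted[0] = $aCAb
  sorted[1] = Ab$aC
  sorted[2] = CAb$a
  sorted[3] = aCAb$
  sorted[4] = b$aCA
sorted[1] = Ab$aC

Answer: Ab$aC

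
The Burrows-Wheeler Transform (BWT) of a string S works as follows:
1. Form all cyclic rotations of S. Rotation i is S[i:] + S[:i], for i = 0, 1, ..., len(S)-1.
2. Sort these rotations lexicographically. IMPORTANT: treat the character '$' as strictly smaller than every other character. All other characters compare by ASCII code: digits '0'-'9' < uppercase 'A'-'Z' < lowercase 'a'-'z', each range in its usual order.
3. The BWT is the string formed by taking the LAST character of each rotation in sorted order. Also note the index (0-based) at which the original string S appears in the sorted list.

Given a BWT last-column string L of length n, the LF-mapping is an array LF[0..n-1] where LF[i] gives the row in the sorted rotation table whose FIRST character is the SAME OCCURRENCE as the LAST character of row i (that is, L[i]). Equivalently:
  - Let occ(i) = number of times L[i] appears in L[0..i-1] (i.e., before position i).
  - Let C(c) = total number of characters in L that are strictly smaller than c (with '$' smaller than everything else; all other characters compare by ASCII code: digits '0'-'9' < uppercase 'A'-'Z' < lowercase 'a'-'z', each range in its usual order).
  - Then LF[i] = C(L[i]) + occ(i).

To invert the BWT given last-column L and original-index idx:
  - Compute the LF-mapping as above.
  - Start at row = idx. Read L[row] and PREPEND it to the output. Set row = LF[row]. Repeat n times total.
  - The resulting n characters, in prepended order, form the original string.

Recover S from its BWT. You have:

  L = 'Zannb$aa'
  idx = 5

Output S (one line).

Answer: bananaZ$

Derivation:
LF mapping: 1 2 6 7 5 0 3 4
Walk LF starting at row 5, prepending L[row]:
  step 1: row=5, L[5]='$', prepend. Next row=LF[5]=0
  step 2: row=0, L[0]='Z', prepend. Next row=LF[0]=1
  step 3: row=1, L[1]='a', prepend. Next row=LF[1]=2
  step 4: row=2, L[2]='n', prepend. Next row=LF[2]=6
  step 5: row=6, L[6]='a', prepend. Next row=LF[6]=3
  step 6: row=3, L[3]='n', prepend. Next row=LF[3]=7
  step 7: row=7, L[7]='a', prepend. Next row=LF[7]=4
  step 8: row=4, L[4]='b', prepend. Next row=LF[4]=5
Reversed output: bananaZ$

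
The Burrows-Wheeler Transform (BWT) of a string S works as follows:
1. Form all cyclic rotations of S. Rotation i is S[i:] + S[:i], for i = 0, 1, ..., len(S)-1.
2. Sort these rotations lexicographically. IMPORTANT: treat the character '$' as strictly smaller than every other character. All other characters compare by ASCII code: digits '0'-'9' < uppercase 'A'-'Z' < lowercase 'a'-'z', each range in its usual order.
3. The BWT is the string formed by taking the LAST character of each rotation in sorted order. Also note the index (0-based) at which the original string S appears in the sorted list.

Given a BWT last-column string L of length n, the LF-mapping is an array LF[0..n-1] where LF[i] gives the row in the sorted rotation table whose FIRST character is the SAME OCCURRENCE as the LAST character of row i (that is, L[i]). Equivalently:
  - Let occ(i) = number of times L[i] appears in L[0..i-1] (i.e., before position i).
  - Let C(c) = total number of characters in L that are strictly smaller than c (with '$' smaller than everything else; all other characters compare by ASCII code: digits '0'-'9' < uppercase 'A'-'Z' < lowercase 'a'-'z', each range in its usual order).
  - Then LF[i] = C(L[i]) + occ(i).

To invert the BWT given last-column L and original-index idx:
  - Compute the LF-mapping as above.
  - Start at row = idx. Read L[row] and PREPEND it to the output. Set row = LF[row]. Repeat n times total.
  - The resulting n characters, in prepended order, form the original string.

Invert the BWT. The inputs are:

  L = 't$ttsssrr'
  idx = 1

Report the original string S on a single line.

Answer: rtrtssst$

Derivation:
LF mapping: 6 0 7 8 3 4 5 1 2
Walk LF starting at row 1, prepending L[row]:
  step 1: row=1, L[1]='$', prepend. Next row=LF[1]=0
  step 2: row=0, L[0]='t', prepend. Next row=LF[0]=6
  step 3: row=6, L[6]='s', prepend. Next row=LF[6]=5
  step 4: row=5, L[5]='s', prepend. Next row=LF[5]=4
  step 5: row=4, L[4]='s', prepend. Next row=LF[4]=3
  step 6: row=3, L[3]='t', prepend. Next row=LF[3]=8
  step 7: row=8, L[8]='r', prepend. Next row=LF[8]=2
  step 8: row=2, L[2]='t', prepend. Next row=LF[2]=7
  step 9: row=7, L[7]='r', prepend. Next row=LF[7]=1
Reversed output: rtrtssst$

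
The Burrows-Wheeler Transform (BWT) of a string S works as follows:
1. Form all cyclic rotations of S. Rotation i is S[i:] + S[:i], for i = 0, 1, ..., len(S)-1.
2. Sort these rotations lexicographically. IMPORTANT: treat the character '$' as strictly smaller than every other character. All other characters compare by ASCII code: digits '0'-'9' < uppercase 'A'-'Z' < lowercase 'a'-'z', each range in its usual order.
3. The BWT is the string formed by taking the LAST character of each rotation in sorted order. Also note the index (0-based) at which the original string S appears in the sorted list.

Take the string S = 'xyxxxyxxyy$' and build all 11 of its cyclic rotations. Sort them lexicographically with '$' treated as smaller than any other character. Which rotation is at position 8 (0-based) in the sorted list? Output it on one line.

Answer: yxxxyxxyy$x

Derivation:
All 11 rotations (rotation i = S[i:]+S[:i]):
  rot[0] = xyxxxyxxyy$
  rot[1] = yxxxyxxyy$x
  rot[2] = xxxyxxyy$xy
  rot[3] = xxyxxyy$xyx
  rot[4] = xyxxyy$xyxx
  rot[5] = yxxyy$xyxxx
  rot[6] = xxyy$xyxxxy
  rot[7] = xyy$xyxxxyx
  rot[8] = yy$xyxxxyxx
  rot[9] = y$xyxxxyxxy
  rot[10] = $xyxxxyxxyy
Sorted (with $ < everything):
  sorted[0] = $xyxxxyxxyy
  sorted[1] = xxxyxxyy$xy
  sorted[2] = xxyxxyy$xyx
  sorted[3] = xxyy$xyxxxy
  sorted[4] = xyxxxyxxyy$
  sorted[5] = xyxxyy$xyxx
  sorted[6] = xyy$xyxxxyx
  sorted[7] = y$xyxxxyxxy
  sorted[8] = yxxxyxxyy$x
  sorted[9] = yxxyy$xyxxx
  sorted[10] = yy$xyxxxyxx
sorted[8] = yxxxyxxyy$x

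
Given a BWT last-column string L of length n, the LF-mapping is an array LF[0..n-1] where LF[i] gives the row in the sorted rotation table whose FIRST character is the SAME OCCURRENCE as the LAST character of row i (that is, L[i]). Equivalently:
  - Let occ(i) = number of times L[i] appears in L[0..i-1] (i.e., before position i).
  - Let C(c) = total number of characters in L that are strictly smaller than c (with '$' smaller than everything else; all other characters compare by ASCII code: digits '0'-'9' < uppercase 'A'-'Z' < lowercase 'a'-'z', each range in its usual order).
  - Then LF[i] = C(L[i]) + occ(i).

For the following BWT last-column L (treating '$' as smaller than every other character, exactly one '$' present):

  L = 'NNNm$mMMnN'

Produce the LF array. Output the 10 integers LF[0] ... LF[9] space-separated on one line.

Answer: 3 4 5 7 0 8 1 2 9 6

Derivation:
Char counts: '$':1, 'M':2, 'N':4, 'm':2, 'n':1
C (first-col start): C('$')=0, C('M')=1, C('N')=3, C('m')=7, C('n')=9
L[0]='N': occ=0, LF[0]=C('N')+0=3+0=3
L[1]='N': occ=1, LF[1]=C('N')+1=3+1=4
L[2]='N': occ=2, LF[2]=C('N')+2=3+2=5
L[3]='m': occ=0, LF[3]=C('m')+0=7+0=7
L[4]='$': occ=0, LF[4]=C('$')+0=0+0=0
L[5]='m': occ=1, LF[5]=C('m')+1=7+1=8
L[6]='M': occ=0, LF[6]=C('M')+0=1+0=1
L[7]='M': occ=1, LF[7]=C('M')+1=1+1=2
L[8]='n': occ=0, LF[8]=C('n')+0=9+0=9
L[9]='N': occ=3, LF[9]=C('N')+3=3+3=6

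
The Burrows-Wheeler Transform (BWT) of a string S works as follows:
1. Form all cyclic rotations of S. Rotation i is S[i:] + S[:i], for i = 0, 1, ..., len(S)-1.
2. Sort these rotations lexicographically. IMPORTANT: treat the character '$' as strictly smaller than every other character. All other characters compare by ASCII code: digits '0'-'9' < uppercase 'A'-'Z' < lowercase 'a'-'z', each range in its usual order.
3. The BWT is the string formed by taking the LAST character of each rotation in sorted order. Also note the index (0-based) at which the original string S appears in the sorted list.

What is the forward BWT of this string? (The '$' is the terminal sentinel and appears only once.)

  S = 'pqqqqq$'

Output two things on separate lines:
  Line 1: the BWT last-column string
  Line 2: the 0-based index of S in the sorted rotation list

All 7 rotations (rotation i = S[i:]+S[:i]):
  rot[0] = pqqqqq$
  rot[1] = qqqqq$p
  rot[2] = qqqq$pq
  rot[3] = qqq$pqq
  rot[4] = qq$pqqq
  rot[5] = q$pqqqq
  rot[6] = $pqqqqq
Sorted (with $ < everything):
  sorted[0] = $pqqqqq  (last char: 'q')
  sorted[1] = pqqqqq$  (last char: '$')
  sorted[2] = q$pqqqq  (last char: 'q')
  sorted[3] = qq$pqqq  (last char: 'q')
  sorted[4] = qqq$pqq  (last char: 'q')
  sorted[5] = qqqq$pq  (last char: 'q')
  sorted[6] = qqqqq$p  (last char: 'p')
Last column: q$qqqqp
Original string S is at sorted index 1

Answer: q$qqqqp
1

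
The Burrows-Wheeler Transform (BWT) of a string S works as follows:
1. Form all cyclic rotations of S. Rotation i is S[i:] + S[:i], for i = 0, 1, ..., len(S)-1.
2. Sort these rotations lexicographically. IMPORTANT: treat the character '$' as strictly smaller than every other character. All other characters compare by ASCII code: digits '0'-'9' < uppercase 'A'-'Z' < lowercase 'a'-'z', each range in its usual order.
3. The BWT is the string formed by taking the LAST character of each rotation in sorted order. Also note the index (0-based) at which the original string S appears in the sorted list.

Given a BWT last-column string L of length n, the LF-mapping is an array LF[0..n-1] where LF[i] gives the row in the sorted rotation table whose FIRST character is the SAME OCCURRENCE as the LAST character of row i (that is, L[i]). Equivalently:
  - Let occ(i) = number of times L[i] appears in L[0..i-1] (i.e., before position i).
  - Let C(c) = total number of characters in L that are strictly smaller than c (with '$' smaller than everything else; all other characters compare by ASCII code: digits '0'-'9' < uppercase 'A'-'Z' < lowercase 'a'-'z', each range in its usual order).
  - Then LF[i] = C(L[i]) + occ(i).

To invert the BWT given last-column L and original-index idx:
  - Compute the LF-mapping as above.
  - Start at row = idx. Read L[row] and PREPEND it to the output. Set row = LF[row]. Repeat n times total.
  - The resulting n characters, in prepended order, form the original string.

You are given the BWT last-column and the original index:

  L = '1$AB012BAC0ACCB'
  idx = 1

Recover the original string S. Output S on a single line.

Answer: 012A0BAABCCCB1$

Derivation:
LF mapping: 3 0 6 9 1 4 5 10 7 12 2 8 13 14 11
Walk LF starting at row 1, prepending L[row]:
  step 1: row=1, L[1]='$', prepend. Next row=LF[1]=0
  step 2: row=0, L[0]='1', prepend. Next row=LF[0]=3
  step 3: row=3, L[3]='B', prepend. Next row=LF[3]=9
  step 4: row=9, L[9]='C', prepend. Next row=LF[9]=12
  step 5: row=12, L[12]='C', prepend. Next row=LF[12]=13
  step 6: row=13, L[13]='C', prepend. Next row=LF[13]=14
  step 7: row=14, L[14]='B', prepend. Next row=LF[14]=11
  step 8: row=11, L[11]='A', prepend. Next row=LF[11]=8
  step 9: row=8, L[8]='A', prepend. Next row=LF[8]=7
  step 10: row=7, L[7]='B', prepend. Next row=LF[7]=10
  step 11: row=10, L[10]='0', prepend. Next row=LF[10]=2
  step 12: row=2, L[2]='A', prepend. Next row=LF[2]=6
  step 13: row=6, L[6]='2', prepend. Next row=LF[6]=5
  step 14: row=5, L[5]='1', prepend. Next row=LF[5]=4
  step 15: row=4, L[4]='0', prepend. Next row=LF[4]=1
Reversed output: 012A0BAABCCCB1$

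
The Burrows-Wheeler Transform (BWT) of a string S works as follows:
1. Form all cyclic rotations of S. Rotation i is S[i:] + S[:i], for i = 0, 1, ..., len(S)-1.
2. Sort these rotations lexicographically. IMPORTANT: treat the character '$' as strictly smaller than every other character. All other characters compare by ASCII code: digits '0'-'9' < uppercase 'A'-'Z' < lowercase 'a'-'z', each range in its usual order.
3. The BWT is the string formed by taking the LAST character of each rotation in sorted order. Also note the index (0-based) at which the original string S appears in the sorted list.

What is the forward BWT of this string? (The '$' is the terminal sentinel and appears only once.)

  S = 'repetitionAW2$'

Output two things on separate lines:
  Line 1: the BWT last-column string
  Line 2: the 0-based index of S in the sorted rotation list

Answer: 2WnArpttoie$ie
11

Derivation:
All 14 rotations (rotation i = S[i:]+S[:i]):
  rot[0] = repetitionAW2$
  rot[1] = epetitionAW2$r
  rot[2] = petitionAW2$re
  rot[3] = etitionAW2$rep
  rot[4] = titionAW2$repe
  rot[5] = itionAW2$repet
  rot[6] = tionAW2$repeti
  rot[7] = ionAW2$repetit
  rot[8] = onAW2$repetiti
  rot[9] = nAW2$repetitio
  rot[10] = AW2$repetition
  rot[11] = W2$repetitionA
  rot[12] = 2$repetitionAW
  rot[13] = $repetitionAW2
Sorted (with $ < everything):
  sorted[0] = $repetitionAW2  (last char: '2')
  sorted[1] = 2$repetitionAW  (last char: 'W')
  sorted[2] = AW2$repetition  (last char: 'n')
  sorted[3] = W2$repetitionA  (last char: 'A')
  sorted[4] = epetitionAW2$r  (last char: 'r')
  sorted[5] = etitionAW2$rep  (last char: 'p')
  sorted[6] = ionAW2$repetit  (last char: 't')
  sorted[7] = itionAW2$repet  (last char: 't')
  sorted[8] = nAW2$repetitio  (last char: 'o')
  sorted[9] = onAW2$repetiti  (last char: 'i')
  sorted[10] = petitionAW2$re  (last char: 'e')
  sorted[11] = repetitionAW2$  (last char: '$')
  sorted[12] = tionAW2$repeti  (last char: 'i')
  sorted[13] = titionAW2$repe  (last char: 'e')
Last column: 2WnArpttoie$ie
Original string S is at sorted index 11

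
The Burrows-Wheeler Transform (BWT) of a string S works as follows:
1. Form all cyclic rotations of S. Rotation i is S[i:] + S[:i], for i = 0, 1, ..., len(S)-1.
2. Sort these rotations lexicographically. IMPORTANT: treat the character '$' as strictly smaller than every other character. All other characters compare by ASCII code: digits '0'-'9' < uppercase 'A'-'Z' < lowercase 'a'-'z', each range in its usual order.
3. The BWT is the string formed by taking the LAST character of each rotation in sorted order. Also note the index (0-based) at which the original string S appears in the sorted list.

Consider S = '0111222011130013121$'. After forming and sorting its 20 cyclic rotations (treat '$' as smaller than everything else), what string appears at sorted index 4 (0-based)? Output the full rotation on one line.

All 20 rotations (rotation i = S[i:]+S[:i]):
  rot[0] = 0111222011130013121$
  rot[1] = 111222011130013121$0
  rot[2] = 11222011130013121$01
  rot[3] = 1222011130013121$011
  rot[4] = 222011130013121$0111
  rot[5] = 22011130013121$01112
  rot[6] = 2011130013121$011122
  rot[7] = 011130013121$0111222
  rot[8] = 11130013121$01112220
  rot[9] = 1130013121$011122201
  rot[10] = 130013121$0111222011
  rot[11] = 30013121$01112220111
  rot[12] = 0013121$011122201113
  rot[13] = 013121$0111222011130
  rot[14] = 13121$01112220111300
  rot[15] = 3121$011122201113001
  rot[16] = 121$0111222011130013
  rot[17] = 21$01112220111300131
  rot[18] = 1$011122201113001312
  rot[19] = $0111222011130013121
Sorted (with $ < everything):
  sorted[0] = $0111222011130013121
  sorted[1] = 0013121$011122201113
  sorted[2] = 0111222011130013121$
  sorted[3] = 011130013121$0111222
  sorted[4] = 013121$0111222011130
  sorted[5] = 1$011122201113001312
  sorted[6] = 111222011130013121$0
  sorted[7] = 11130013121$01112220
  sorted[8] = 11222011130013121$01
  sorted[9] = 1130013121$011122201
  sorted[10] = 121$0111222011130013
  sorted[11] = 1222011130013121$011
  sorted[12] = 130013121$0111222011
  sorted[13] = 13121$01112220111300
  sorted[14] = 2011130013121$011122
  sorted[15] = 21$01112220111300131
  sorted[16] = 22011130013121$01112
  sorted[17] = 222011130013121$0111
  sorted[18] = 30013121$01112220111
  sorted[19] = 3121$011122201113001
sorted[4] = 013121$0111222011130

Answer: 013121$0111222011130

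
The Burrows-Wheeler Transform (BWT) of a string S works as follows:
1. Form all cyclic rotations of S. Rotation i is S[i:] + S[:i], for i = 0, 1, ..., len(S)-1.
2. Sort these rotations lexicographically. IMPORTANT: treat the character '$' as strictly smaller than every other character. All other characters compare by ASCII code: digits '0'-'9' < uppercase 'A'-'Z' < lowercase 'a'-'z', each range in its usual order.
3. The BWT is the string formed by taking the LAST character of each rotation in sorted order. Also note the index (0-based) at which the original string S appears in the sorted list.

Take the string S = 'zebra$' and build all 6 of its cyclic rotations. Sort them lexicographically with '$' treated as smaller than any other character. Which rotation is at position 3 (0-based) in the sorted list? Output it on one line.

All 6 rotations (rotation i = S[i:]+S[:i]):
  rot[0] = zebra$
  rot[1] = ebra$z
  rot[2] = bra$ze
  rot[3] = ra$zeb
  rot[4] = a$zebr
  rot[5] = $zebra
Sorted (with $ < everything):
  sorted[0] = $zebra
  sorted[1] = a$zebr
  sorted[2] = bra$ze
  sorted[3] = ebra$z
  sorted[4] = ra$zeb
  sorted[5] = zebra$
sorted[3] = ebra$z

Answer: ebra$z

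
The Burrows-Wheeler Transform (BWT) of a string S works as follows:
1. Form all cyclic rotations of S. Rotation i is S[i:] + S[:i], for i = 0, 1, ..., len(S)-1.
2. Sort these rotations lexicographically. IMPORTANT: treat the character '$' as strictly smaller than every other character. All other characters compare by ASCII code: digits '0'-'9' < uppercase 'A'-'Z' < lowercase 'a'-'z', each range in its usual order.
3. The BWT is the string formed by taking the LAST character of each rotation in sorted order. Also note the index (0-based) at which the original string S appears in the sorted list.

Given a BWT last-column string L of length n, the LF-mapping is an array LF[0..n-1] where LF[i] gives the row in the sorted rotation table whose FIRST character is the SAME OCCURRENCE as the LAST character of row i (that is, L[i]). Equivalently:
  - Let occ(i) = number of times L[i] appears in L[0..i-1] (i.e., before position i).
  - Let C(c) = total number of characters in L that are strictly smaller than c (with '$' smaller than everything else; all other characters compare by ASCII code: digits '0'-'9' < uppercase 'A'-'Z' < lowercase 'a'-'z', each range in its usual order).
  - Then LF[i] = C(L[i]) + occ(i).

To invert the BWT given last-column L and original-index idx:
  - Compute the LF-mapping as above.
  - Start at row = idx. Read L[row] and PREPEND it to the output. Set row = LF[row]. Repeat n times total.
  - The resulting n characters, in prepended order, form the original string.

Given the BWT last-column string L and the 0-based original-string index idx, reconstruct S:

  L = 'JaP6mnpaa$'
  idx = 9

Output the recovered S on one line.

Answer: panama6PJ$

Derivation:
LF mapping: 2 4 3 1 7 8 9 5 6 0
Walk LF starting at row 9, prepending L[row]:
  step 1: row=9, L[9]='$', prepend. Next row=LF[9]=0
  step 2: row=0, L[0]='J', prepend. Next row=LF[0]=2
  step 3: row=2, L[2]='P', prepend. Next row=LF[2]=3
  step 4: row=3, L[3]='6', prepend. Next row=LF[3]=1
  step 5: row=1, L[1]='a', prepend. Next row=LF[1]=4
  step 6: row=4, L[4]='m', prepend. Next row=LF[4]=7
  step 7: row=7, L[7]='a', prepend. Next row=LF[7]=5
  step 8: row=5, L[5]='n', prepend. Next row=LF[5]=8
  step 9: row=8, L[8]='a', prepend. Next row=LF[8]=6
  step 10: row=6, L[6]='p', prepend. Next row=LF[6]=9
Reversed output: panama6PJ$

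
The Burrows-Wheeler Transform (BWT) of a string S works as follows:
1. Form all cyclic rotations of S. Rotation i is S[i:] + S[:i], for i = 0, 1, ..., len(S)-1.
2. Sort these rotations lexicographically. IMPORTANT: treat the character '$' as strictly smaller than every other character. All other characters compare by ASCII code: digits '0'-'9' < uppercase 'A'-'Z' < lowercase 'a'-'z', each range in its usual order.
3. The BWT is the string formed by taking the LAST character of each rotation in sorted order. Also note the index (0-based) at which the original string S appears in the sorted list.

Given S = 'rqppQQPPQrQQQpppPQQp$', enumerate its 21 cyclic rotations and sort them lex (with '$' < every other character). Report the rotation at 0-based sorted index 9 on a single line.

Answer: Qp$rqppQQPPQrQQQpppPQ

Derivation:
All 21 rotations (rotation i = S[i:]+S[:i]):
  rot[0] = rqppQQPPQrQQQpppPQQp$
  rot[1] = qppQQPPQrQQQpppPQQp$r
  rot[2] = ppQQPPQrQQQpppPQQp$rq
  rot[3] = pQQPPQrQQQpppPQQp$rqp
  rot[4] = QQPPQrQQQpppPQQp$rqpp
  rot[5] = QPPQrQQQpppPQQp$rqppQ
  rot[6] = PPQrQQQpppPQQp$rqppQQ
  rot[7] = PQrQQQpppPQQp$rqppQQP
  rot[8] = QrQQQpppPQQp$rqppQQPP
  rot[9] = rQQQpppPQQp$rqppQQPPQ
  rot[10] = QQQpppPQQp$rqppQQPPQr
  rot[11] = QQpppPQQp$rqppQQPPQrQ
  rot[12] = QpppPQQp$rqppQQPPQrQQ
  rot[13] = pppPQQp$rqppQQPPQrQQQ
  rot[14] = ppPQQp$rqppQQPPQrQQQp
  rot[15] = pPQQp$rqppQQPPQrQQQpp
  rot[16] = PQQp$rqppQQPPQrQQQppp
  rot[17] = QQp$rqppQQPPQrQQQpppP
  rot[18] = Qp$rqppQQPPQrQQQpppPQ
  rot[19] = p$rqppQQPPQrQQQpppPQQ
  rot[20] = $rqppQQPPQrQQQpppPQQp
Sorted (with $ < everything):
  sorted[0] = $rqppQQPPQrQQQpppPQQp
  sorted[1] = PPQrQQQpppPQQp$rqppQQ
  sorted[2] = PQQp$rqppQQPPQrQQQppp
  sorted[3] = PQrQQQpppPQQp$rqppQQP
  sorted[4] = QPPQrQQQpppPQQp$rqppQ
  sorted[5] = QQPPQrQQQpppPQQp$rqpp
  sorted[6] = QQQpppPQQp$rqppQQPPQr
  sorted[7] = QQp$rqppQQPPQrQQQpppP
  sorted[8] = QQpppPQQp$rqppQQPPQrQ
  sorted[9] = Qp$rqppQQPPQrQQQpppPQ
  sorted[10] = QpppPQQp$rqppQQPPQrQQ
  sorted[11] = QrQQQpppPQQp$rqppQQPP
  sorted[12] = p$rqppQQPPQrQQQpppPQQ
  sorted[13] = pPQQp$rqppQQPPQrQQQpp
  sorted[14] = pQQPPQrQQQpppPQQp$rqp
  sorted[15] = ppPQQp$rqppQQPPQrQQQp
  sorted[16] = ppQQPPQrQQQpppPQQp$rq
  sorted[17] = pppPQQp$rqppQQPPQrQQQ
  sorted[18] = qppQQPPQrQQQpppPQQp$r
  sorted[19] = rQQQpppPQQp$rqppQQPPQ
  sorted[20] = rqppQQPPQrQQQpppPQQp$
sorted[9] = Qp$rqppQQPPQrQQQpppPQ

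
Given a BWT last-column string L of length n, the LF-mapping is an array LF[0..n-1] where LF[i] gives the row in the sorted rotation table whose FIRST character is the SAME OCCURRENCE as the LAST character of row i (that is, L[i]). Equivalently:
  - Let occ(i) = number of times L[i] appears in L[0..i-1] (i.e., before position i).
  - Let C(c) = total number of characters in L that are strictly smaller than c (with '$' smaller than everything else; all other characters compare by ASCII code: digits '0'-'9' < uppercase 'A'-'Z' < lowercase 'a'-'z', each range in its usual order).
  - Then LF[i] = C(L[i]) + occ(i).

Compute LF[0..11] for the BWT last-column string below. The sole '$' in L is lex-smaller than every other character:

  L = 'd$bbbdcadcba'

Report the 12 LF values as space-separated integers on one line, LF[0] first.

Answer: 9 0 3 4 5 10 7 1 11 8 6 2

Derivation:
Char counts: '$':1, 'a':2, 'b':4, 'c':2, 'd':3
C (first-col start): C('$')=0, C('a')=1, C('b')=3, C('c')=7, C('d')=9
L[0]='d': occ=0, LF[0]=C('d')+0=9+0=9
L[1]='$': occ=0, LF[1]=C('$')+0=0+0=0
L[2]='b': occ=0, LF[2]=C('b')+0=3+0=3
L[3]='b': occ=1, LF[3]=C('b')+1=3+1=4
L[4]='b': occ=2, LF[4]=C('b')+2=3+2=5
L[5]='d': occ=1, LF[5]=C('d')+1=9+1=10
L[6]='c': occ=0, LF[6]=C('c')+0=7+0=7
L[7]='a': occ=0, LF[7]=C('a')+0=1+0=1
L[8]='d': occ=2, LF[8]=C('d')+2=9+2=11
L[9]='c': occ=1, LF[9]=C('c')+1=7+1=8
L[10]='b': occ=3, LF[10]=C('b')+3=3+3=6
L[11]='a': occ=1, LF[11]=C('a')+1=1+1=2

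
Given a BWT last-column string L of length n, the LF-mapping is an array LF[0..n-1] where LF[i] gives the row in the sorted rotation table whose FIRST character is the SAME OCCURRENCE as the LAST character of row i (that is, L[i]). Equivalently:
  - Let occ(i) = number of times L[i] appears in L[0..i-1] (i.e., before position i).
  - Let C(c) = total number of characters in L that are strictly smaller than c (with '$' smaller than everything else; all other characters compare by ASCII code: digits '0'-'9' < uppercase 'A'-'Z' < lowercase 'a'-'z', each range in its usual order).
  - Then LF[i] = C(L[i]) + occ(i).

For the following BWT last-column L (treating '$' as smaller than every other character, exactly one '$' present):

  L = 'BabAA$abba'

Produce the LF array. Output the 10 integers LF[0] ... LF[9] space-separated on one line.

Answer: 3 4 7 1 2 0 5 8 9 6

Derivation:
Char counts: '$':1, 'A':2, 'B':1, 'a':3, 'b':3
C (first-col start): C('$')=0, C('A')=1, C('B')=3, C('a')=4, C('b')=7
L[0]='B': occ=0, LF[0]=C('B')+0=3+0=3
L[1]='a': occ=0, LF[1]=C('a')+0=4+0=4
L[2]='b': occ=0, LF[2]=C('b')+0=7+0=7
L[3]='A': occ=0, LF[3]=C('A')+0=1+0=1
L[4]='A': occ=1, LF[4]=C('A')+1=1+1=2
L[5]='$': occ=0, LF[5]=C('$')+0=0+0=0
L[6]='a': occ=1, LF[6]=C('a')+1=4+1=5
L[7]='b': occ=1, LF[7]=C('b')+1=7+1=8
L[8]='b': occ=2, LF[8]=C('b')+2=7+2=9
L[9]='a': occ=2, LF[9]=C('a')+2=4+2=6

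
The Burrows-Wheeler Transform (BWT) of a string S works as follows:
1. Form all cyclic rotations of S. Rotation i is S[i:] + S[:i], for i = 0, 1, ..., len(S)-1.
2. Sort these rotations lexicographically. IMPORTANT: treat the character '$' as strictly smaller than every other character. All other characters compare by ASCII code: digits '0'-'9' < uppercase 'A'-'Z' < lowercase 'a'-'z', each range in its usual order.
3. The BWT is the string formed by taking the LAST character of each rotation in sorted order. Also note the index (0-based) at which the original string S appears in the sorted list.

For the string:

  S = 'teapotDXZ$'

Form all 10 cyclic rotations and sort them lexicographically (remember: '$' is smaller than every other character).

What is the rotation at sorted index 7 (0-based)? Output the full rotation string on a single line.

Answer: potDXZ$tea

Derivation:
All 10 rotations (rotation i = S[i:]+S[:i]):
  rot[0] = teapotDXZ$
  rot[1] = eapotDXZ$t
  rot[2] = apotDXZ$te
  rot[3] = potDXZ$tea
  rot[4] = otDXZ$teap
  rot[5] = tDXZ$teapo
  rot[6] = DXZ$teapot
  rot[7] = XZ$teapotD
  rot[8] = Z$teapotDX
  rot[9] = $teapotDXZ
Sorted (with $ < everything):
  sorted[0] = $teapotDXZ
  sorted[1] = DXZ$teapot
  sorted[2] = XZ$teapotD
  sorted[3] = Z$teapotDX
  sorted[4] = apotDXZ$te
  sorted[5] = eapotDXZ$t
  sorted[6] = otDXZ$teap
  sorted[7] = potDXZ$tea
  sorted[8] = tDXZ$teapo
  sorted[9] = teapotDXZ$
sorted[7] = potDXZ$tea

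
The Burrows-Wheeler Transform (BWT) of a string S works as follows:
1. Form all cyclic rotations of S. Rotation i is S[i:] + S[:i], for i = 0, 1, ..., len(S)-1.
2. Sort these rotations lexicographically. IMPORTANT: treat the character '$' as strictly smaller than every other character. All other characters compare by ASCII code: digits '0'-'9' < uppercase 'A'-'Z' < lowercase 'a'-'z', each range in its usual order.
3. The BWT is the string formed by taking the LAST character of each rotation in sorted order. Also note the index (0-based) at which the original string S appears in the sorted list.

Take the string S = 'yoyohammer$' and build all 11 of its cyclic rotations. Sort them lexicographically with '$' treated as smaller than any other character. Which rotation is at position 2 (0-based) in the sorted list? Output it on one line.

All 11 rotations (rotation i = S[i:]+S[:i]):
  rot[0] = yoyohammer$
  rot[1] = oyohammer$y
  rot[2] = yohammer$yo
  rot[3] = ohammer$yoy
  rot[4] = hammer$yoyo
  rot[5] = ammer$yoyoh
  rot[6] = mmer$yoyoha
  rot[7] = mer$yoyoham
  rot[8] = er$yoyohamm
  rot[9] = r$yoyohamme
  rot[10] = $yoyohammer
Sorted (with $ < everything):
  sorted[0] = $yoyohammer
  sorted[1] = ammer$yoyoh
  sorted[2] = er$yoyohamm
  sorted[3] = hammer$yoyo
  sorted[4] = mer$yoyoham
  sorted[5] = mmer$yoyoha
  sorted[6] = ohammer$yoy
  sorted[7] = oyohammer$y
  sorted[8] = r$yoyohamme
  sorted[9] = yohammer$yo
  sorted[10] = yoyohammer$
sorted[2] = er$yoyohamm

Answer: er$yoyohamm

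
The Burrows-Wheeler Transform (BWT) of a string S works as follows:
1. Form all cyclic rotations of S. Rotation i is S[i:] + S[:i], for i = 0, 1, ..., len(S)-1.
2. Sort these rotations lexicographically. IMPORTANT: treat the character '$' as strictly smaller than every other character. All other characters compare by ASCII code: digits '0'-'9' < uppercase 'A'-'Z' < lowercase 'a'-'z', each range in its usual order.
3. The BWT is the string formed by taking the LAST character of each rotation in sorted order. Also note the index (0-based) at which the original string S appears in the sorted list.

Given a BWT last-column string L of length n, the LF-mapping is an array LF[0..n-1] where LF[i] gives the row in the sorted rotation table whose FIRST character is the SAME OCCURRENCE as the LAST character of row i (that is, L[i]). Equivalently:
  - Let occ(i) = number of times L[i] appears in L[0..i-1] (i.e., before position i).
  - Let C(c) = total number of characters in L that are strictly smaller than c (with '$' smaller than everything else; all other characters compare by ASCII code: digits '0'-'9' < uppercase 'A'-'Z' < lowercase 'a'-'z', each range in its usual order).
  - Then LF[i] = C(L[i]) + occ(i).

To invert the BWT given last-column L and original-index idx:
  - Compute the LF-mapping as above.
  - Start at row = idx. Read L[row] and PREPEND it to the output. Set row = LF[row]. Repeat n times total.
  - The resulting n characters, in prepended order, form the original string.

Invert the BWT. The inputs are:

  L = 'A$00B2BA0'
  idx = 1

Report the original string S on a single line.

Answer: 000BAB2A$

Derivation:
LF mapping: 5 0 1 2 7 4 8 6 3
Walk LF starting at row 1, prepending L[row]:
  step 1: row=1, L[1]='$', prepend. Next row=LF[1]=0
  step 2: row=0, L[0]='A', prepend. Next row=LF[0]=5
  step 3: row=5, L[5]='2', prepend. Next row=LF[5]=4
  step 4: row=4, L[4]='B', prepend. Next row=LF[4]=7
  step 5: row=7, L[7]='A', prepend. Next row=LF[7]=6
  step 6: row=6, L[6]='B', prepend. Next row=LF[6]=8
  step 7: row=8, L[8]='0', prepend. Next row=LF[8]=3
  step 8: row=3, L[3]='0', prepend. Next row=LF[3]=2
  step 9: row=2, L[2]='0', prepend. Next row=LF[2]=1
Reversed output: 000BAB2A$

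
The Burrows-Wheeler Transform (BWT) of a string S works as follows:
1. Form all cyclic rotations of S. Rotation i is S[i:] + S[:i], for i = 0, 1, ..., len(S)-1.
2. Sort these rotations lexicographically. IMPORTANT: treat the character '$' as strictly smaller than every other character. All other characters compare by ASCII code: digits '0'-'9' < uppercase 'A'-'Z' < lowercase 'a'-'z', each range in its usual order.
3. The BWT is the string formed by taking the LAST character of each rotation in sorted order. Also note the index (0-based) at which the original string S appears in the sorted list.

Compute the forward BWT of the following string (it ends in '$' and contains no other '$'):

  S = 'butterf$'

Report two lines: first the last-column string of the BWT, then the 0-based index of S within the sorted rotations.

Answer: f$tretub
1

Derivation:
All 8 rotations (rotation i = S[i:]+S[:i]):
  rot[0] = butterf$
  rot[1] = utterf$b
  rot[2] = tterf$bu
  rot[3] = terf$but
  rot[4] = erf$butt
  rot[5] = rf$butte
  rot[6] = f$butter
  rot[7] = $butterf
Sorted (with $ < everything):
  sorted[0] = $butterf  (last char: 'f')
  sorted[1] = butterf$  (last char: '$')
  sorted[2] = erf$butt  (last char: 't')
  sorted[3] = f$butter  (last char: 'r')
  sorted[4] = rf$butte  (last char: 'e')
  sorted[5] = terf$but  (last char: 't')
  sorted[6] = tterf$bu  (last char: 'u')
  sorted[7] = utterf$b  (last char: 'b')
Last column: f$tretub
Original string S is at sorted index 1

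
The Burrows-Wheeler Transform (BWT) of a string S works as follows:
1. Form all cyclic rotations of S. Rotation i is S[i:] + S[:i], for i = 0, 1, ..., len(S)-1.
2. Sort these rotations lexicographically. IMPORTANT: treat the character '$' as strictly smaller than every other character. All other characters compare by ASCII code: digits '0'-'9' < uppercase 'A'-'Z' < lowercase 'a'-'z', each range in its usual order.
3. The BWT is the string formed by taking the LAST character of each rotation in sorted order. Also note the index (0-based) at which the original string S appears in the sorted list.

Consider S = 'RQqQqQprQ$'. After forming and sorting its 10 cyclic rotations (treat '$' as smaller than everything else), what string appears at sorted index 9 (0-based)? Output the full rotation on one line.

Answer: rQ$RQqQqQp

Derivation:
All 10 rotations (rotation i = S[i:]+S[:i]):
  rot[0] = RQqQqQprQ$
  rot[1] = QqQqQprQ$R
  rot[2] = qQqQprQ$RQ
  rot[3] = QqQprQ$RQq
  rot[4] = qQprQ$RQqQ
  rot[5] = QprQ$RQqQq
  rot[6] = prQ$RQqQqQ
  rot[7] = rQ$RQqQqQp
  rot[8] = Q$RQqQqQpr
  rot[9] = $RQqQqQprQ
Sorted (with $ < everything):
  sorted[0] = $RQqQqQprQ
  sorted[1] = Q$RQqQqQpr
  sorted[2] = QprQ$RQqQq
  sorted[3] = QqQprQ$RQq
  sorted[4] = QqQqQprQ$R
  sorted[5] = RQqQqQprQ$
  sorted[6] = prQ$RQqQqQ
  sorted[7] = qQprQ$RQqQ
  sorted[8] = qQqQprQ$RQ
  sorted[9] = rQ$RQqQqQp
sorted[9] = rQ$RQqQqQp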